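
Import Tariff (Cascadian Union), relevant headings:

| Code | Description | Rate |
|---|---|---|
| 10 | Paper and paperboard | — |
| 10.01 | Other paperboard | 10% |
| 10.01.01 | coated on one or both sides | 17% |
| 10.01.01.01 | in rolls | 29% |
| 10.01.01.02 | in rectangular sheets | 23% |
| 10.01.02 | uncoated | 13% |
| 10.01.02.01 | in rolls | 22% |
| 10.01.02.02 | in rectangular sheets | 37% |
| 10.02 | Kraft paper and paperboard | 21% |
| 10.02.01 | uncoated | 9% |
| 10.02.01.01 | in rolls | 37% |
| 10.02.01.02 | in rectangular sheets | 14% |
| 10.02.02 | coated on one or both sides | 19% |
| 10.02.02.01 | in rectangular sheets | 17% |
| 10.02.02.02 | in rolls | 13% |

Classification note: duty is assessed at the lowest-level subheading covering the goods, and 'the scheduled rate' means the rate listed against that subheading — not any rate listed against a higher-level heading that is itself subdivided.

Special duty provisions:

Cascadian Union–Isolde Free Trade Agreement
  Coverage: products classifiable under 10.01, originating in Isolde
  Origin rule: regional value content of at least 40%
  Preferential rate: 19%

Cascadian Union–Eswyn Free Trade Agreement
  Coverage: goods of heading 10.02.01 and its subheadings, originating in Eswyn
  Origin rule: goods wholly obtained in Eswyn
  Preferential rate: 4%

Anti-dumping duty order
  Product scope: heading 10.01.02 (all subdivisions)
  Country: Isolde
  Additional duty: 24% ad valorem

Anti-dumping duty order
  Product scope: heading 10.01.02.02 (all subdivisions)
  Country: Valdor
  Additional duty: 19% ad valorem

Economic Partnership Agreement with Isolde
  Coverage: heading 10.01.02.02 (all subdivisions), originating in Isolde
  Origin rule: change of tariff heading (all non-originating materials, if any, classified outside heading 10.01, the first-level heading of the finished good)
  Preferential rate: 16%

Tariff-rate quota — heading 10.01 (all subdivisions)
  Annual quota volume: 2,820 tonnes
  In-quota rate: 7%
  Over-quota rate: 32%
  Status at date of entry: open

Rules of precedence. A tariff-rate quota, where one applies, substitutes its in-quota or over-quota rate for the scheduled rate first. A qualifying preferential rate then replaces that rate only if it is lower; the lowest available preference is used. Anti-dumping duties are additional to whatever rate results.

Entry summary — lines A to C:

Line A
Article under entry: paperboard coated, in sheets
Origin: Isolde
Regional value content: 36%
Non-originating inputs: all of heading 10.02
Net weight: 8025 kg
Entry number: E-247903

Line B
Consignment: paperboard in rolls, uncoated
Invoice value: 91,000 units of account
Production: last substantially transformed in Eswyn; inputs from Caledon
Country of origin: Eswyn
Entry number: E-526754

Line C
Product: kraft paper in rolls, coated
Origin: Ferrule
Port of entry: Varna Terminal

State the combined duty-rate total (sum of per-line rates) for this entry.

27%

Line A: paperboard → 10.01; coated → 10.01.01; in sheets → 10.01.01.02. Scheduled 23%. quota on 10.01 open → in-quota 7%; Isolde agreement on 10.01: RVC < 40%; Isolde agreement on 10.01.02.02: 10.01.01.02 not covered. → 7%.
Line B: paperboard → 10.01; uncoated → 10.01.02; in rolls → 10.01.02.01. Scheduled 22%. quota on 10.01 open → in-quota 7%; Eswyn agreement on 10.02.01: 10.01.02.01 not covered. → 7%.
Line C: kraft paper → 10.02; coated → 10.02.02; in rolls → 10.02.02.02. Scheduled 13%. No special measure applies. → 13%.
Sum: 7% + 7% + 13% = 27%.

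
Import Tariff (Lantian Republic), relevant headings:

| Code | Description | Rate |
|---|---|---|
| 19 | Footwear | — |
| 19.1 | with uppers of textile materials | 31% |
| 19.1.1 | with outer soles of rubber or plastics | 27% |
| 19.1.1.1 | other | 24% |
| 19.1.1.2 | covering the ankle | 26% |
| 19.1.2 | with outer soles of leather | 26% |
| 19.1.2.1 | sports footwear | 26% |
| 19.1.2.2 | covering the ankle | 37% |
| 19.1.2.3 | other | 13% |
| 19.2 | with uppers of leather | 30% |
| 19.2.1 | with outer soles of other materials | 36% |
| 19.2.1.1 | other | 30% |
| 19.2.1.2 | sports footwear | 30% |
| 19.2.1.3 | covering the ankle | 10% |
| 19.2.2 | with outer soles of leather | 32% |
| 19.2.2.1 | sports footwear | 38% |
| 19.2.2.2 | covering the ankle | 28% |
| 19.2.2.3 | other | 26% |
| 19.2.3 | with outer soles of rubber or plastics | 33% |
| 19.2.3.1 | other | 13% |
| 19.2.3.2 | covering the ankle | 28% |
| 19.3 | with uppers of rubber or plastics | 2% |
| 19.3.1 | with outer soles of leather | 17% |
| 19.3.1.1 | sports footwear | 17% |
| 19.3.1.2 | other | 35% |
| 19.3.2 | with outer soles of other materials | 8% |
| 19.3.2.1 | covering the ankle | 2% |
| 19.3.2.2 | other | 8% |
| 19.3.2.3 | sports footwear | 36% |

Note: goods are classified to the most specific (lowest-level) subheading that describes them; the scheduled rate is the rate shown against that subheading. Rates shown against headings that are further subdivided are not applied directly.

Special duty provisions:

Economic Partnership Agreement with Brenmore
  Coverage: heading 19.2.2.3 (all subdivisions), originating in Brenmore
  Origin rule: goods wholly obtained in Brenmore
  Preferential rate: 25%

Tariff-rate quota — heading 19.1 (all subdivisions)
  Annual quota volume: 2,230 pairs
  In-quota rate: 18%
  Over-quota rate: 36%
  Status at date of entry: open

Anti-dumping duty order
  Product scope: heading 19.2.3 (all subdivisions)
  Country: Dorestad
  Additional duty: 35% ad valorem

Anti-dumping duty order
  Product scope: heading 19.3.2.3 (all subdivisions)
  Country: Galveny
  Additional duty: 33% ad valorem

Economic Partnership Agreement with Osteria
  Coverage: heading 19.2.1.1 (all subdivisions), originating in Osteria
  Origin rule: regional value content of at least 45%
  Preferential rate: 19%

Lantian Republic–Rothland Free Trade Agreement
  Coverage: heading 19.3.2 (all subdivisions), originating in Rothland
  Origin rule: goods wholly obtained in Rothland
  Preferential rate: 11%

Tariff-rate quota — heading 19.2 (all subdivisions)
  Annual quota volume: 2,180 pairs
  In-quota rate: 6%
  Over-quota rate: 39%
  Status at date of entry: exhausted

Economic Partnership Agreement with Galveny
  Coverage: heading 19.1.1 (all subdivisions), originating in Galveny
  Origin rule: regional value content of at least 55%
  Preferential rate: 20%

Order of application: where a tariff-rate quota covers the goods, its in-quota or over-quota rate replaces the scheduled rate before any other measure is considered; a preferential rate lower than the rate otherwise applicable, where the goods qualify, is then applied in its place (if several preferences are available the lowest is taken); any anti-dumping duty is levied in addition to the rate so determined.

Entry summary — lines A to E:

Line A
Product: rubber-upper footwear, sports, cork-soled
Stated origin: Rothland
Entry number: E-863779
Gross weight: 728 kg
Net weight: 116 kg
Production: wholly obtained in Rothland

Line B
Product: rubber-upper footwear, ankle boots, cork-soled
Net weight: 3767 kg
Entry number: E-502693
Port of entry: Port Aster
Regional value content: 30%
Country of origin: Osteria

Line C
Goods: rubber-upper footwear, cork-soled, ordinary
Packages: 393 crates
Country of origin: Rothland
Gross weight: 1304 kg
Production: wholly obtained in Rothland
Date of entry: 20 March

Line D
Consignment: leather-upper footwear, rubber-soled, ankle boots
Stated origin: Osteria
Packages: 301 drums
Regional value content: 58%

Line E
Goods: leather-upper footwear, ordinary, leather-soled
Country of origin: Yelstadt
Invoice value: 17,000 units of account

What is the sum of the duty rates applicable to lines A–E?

Line A: rubber-upper → 19.3; cork-soled → 19.3.2; sports → 19.3.2.3. Scheduled 36%. Rothland agreement on 19.3.2: wholly obtained → 11% available; preferential 11%. → 11%.
Line B: rubber-upper → 19.3; cork-soled → 19.3.2; ankle boots → 19.3.2.1. Scheduled 2%. Osteria agreement on 19.2.1.1: 19.3.2.1 not covered. → 2%.
Line C: rubber-upper → 19.3; cork-soled → 19.3.2; ordinary → 19.3.2.2. Scheduled 8%. Rothland agreement on 19.3.2: wholly obtained → 11% available; preference 11% not lower than 8% → no reduction. → 8%.
Line D: leather-upper → 19.2; rubber-soled → 19.2.3; ankle boots → 19.2.3.2. Scheduled 28%. quota on 19.2 exhausted → over-quota 39%; Osteria agreement on 19.2.1.1: 19.2.3.2 not covered. → 39%.
Line E: leather-upper → 19.2; leather-soled → 19.2.2; ordinary → 19.2.2.3. Scheduled 26%. quota on 19.2 exhausted → over-quota 39%. → 39%.
Sum: 11% + 2% + 8% + 39% + 39% = 99%.

99%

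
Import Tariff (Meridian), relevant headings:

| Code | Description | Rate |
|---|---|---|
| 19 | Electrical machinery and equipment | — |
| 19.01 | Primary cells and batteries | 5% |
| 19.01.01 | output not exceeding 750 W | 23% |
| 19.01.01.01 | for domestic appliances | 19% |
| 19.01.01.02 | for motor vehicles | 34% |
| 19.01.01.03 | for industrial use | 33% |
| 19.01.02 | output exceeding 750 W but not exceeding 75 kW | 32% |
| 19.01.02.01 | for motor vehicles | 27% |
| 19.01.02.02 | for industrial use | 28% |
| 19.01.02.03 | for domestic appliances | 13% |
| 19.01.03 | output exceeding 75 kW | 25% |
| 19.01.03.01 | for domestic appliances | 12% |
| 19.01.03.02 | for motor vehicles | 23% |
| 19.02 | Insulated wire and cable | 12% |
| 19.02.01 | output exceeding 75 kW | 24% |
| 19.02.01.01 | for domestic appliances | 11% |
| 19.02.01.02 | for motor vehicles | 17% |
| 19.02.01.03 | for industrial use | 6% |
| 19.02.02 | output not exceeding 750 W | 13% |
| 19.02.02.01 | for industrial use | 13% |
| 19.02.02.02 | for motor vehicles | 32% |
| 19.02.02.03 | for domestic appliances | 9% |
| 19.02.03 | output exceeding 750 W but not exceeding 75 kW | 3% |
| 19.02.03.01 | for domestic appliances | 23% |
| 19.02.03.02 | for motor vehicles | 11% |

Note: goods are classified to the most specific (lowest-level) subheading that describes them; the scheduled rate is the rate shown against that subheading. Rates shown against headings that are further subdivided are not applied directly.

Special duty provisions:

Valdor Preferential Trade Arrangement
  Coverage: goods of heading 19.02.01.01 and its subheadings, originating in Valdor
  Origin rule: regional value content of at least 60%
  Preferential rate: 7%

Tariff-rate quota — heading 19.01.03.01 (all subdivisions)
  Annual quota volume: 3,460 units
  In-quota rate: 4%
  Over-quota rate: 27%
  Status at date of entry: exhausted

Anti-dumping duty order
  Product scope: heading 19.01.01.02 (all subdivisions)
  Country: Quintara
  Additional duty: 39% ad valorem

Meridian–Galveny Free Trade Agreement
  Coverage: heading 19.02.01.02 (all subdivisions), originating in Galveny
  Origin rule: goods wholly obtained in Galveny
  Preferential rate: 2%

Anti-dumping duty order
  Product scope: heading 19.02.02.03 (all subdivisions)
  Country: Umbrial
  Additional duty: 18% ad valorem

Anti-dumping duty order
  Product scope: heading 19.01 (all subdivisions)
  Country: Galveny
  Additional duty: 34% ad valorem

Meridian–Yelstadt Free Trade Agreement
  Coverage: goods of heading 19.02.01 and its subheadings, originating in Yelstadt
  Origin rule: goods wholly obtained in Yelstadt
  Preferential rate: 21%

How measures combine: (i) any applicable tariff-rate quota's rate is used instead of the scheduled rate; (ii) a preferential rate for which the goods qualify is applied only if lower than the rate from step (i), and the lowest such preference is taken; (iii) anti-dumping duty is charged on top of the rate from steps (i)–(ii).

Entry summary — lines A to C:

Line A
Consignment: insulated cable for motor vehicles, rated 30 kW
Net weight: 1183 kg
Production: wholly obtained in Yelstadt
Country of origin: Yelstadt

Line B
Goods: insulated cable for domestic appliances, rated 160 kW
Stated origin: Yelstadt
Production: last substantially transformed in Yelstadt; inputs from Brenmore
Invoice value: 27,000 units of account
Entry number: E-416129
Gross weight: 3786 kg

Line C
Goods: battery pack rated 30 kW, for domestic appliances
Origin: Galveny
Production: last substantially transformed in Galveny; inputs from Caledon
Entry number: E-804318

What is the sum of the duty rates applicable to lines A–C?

Line A: insulated cable → 19.02; rated 30 kW → 19.02.03; for motor vehicles → 19.02.03.02. Scheduled 11%. Yelstadt agreement on 19.02.01: 19.02.03.02 not covered. → 11%.
Line B: insulated cable → 19.02; rated 160 kW → 19.02.01; for domestic appliances → 19.02.01.01. Scheduled 11%. Yelstadt agreement on 19.02.01: not wholly obtained. → 11%.
Line C: battery pack → 19.01; rated 30 kW → 19.01.02; for domestic appliances → 19.01.02.03. Scheduled 13%. Galveny agreement on 19.02.01.02: 19.01.02.03 not covered; anti-dumping (Galveny, 19.01): +34%; total 13% + 34% = 47%. → 47%.
Sum: 11% + 11% + 47% = 69%.

69%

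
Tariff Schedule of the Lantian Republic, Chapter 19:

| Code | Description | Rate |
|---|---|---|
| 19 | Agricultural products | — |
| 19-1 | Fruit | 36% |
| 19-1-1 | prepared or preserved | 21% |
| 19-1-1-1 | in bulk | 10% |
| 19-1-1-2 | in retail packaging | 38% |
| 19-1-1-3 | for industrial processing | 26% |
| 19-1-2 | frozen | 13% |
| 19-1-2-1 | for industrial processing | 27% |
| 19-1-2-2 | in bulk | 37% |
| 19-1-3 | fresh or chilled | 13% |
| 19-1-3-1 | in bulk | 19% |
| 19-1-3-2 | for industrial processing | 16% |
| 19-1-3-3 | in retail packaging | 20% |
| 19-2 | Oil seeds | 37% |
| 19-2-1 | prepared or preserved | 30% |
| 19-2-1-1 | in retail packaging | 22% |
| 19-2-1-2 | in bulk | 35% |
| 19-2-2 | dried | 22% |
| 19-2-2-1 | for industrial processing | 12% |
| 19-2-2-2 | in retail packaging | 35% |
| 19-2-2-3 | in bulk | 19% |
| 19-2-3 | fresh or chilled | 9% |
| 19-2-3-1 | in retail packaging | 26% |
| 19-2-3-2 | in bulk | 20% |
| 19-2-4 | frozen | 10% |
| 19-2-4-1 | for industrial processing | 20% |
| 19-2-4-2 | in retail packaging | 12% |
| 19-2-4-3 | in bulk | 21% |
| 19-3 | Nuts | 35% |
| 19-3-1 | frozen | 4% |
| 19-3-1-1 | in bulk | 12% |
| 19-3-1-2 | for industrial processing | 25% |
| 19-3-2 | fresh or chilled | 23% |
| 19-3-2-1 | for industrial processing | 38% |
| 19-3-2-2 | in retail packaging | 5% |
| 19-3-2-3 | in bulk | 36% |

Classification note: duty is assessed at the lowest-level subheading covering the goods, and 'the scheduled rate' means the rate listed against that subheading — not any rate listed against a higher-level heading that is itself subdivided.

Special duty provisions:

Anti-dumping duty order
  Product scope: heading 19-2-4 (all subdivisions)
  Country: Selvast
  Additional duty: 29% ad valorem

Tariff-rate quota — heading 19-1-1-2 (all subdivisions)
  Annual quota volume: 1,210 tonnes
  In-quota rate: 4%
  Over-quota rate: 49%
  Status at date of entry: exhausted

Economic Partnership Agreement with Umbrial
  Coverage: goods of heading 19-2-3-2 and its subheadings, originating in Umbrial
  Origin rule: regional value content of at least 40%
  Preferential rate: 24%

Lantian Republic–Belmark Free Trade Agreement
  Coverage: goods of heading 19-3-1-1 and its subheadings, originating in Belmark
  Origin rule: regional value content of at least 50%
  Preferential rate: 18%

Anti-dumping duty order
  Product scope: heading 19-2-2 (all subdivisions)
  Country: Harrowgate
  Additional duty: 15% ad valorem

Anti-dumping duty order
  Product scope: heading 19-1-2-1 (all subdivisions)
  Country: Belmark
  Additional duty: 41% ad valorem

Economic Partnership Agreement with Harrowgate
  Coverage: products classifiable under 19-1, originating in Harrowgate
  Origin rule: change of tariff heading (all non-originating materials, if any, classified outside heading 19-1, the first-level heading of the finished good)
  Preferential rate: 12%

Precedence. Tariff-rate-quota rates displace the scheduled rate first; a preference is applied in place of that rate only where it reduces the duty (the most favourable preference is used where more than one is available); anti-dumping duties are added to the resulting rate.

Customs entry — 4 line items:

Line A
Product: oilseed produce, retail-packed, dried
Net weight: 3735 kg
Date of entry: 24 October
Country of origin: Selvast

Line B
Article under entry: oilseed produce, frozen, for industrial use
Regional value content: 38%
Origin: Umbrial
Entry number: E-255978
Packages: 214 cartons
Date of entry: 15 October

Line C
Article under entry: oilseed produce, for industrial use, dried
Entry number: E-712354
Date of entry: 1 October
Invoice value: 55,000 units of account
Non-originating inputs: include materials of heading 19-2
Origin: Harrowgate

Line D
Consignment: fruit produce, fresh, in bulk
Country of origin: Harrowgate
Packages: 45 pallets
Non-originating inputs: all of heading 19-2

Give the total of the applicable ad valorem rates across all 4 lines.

Line A: oilseed → 19-2; dried → 19-2-2; retail-packed → 19-2-2-2. Scheduled 35%. No special measure applies. → 35%.
Line B: oilseed → 19-2; frozen → 19-2-4; for industrial use → 19-2-4-1. Scheduled 20%. Umbrial agreement on 19-2-3-2: 19-2-4-1 not covered. → 20%.
Line C: oilseed → 19-2; dried → 19-2-2; for industrial use → 19-2-2-1. Scheduled 12%. Harrowgate agreement on 19-1: 19-2-2-1 not covered; anti-dumping (Harrowgate, 19-2-2): +15%; total 12% + 15% = 27%. → 27%.
Line D: fruit → 19-1; fresh → 19-1-3; in bulk → 19-1-3-1. Scheduled 19%. Harrowgate agreement on 19-1: CTH met → 12% available; preferential 12%. → 12%.
Sum: 35% + 20% + 27% + 12% = 94%.

94%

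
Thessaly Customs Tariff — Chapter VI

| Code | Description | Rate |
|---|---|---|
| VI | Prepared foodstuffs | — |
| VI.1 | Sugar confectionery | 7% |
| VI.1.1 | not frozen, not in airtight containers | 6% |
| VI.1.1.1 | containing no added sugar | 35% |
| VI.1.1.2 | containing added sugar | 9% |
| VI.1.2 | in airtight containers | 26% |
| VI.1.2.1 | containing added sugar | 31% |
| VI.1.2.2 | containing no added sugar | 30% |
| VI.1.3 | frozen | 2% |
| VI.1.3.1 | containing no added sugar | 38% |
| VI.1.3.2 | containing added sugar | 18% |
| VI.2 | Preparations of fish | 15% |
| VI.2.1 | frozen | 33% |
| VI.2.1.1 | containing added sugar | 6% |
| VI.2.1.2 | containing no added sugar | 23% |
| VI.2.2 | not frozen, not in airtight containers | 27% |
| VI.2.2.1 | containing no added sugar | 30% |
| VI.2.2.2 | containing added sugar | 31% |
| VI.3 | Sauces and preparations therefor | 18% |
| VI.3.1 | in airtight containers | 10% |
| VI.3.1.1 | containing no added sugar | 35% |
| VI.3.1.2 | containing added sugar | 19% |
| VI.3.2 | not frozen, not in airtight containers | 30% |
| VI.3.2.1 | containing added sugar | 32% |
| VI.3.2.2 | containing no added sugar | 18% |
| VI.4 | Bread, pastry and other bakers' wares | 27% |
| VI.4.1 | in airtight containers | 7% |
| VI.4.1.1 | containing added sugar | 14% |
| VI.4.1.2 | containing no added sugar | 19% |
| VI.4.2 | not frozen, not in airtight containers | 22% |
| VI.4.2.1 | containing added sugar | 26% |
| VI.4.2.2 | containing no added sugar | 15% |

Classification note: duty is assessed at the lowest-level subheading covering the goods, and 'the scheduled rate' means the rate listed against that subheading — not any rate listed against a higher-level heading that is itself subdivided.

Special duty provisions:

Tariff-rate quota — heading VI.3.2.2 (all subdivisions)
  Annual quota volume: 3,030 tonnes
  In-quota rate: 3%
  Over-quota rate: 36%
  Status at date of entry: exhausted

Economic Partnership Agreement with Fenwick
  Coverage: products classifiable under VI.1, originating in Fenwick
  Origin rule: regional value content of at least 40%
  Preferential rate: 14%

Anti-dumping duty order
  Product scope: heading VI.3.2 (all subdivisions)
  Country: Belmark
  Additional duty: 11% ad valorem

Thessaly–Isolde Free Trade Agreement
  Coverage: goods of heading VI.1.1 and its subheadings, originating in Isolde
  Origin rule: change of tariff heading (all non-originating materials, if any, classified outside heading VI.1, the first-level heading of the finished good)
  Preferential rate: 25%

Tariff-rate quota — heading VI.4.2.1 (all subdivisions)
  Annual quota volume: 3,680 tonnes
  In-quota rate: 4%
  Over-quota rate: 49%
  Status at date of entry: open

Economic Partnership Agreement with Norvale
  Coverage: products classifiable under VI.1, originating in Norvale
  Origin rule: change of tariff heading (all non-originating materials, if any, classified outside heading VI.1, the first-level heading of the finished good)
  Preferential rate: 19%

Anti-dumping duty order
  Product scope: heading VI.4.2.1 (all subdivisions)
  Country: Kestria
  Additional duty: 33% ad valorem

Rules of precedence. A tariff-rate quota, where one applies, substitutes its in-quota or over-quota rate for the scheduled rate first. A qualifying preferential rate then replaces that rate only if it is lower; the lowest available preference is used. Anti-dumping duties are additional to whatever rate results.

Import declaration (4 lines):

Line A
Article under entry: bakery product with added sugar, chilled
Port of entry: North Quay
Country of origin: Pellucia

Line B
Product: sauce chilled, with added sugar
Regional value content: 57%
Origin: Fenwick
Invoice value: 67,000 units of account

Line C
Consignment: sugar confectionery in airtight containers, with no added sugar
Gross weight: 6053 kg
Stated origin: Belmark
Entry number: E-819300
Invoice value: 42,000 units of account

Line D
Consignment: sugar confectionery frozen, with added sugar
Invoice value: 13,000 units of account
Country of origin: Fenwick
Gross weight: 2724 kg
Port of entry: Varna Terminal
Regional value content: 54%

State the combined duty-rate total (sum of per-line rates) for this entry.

80%

Line A: bakery product → VI.4; chilled → VI.4.2; with added sugar → VI.4.2.1. Scheduled 26%. quota on VI.4.2.1 open → in-quota 4%. → 4%.
Line B: sauce → VI.3; chilled → VI.3.2; with added sugar → VI.3.2.1. Scheduled 32%. Fenwick agreement on VI.1: VI.3.2.1 not covered. → 32%.
Line C: sugar confectionery → VI.1; in airtight containers → VI.1.2; with no added sugar → VI.1.2.2. Scheduled 30%. No special measure applies. → 30%.
Line D: sugar confectionery → VI.1; frozen → VI.1.3; with added sugar → VI.1.3.2. Scheduled 18%. Fenwick agreement on VI.1: RVC ≥ 40% → 14% available; preferential 14%. → 14%.
Sum: 4% + 32% + 30% + 14% = 80%.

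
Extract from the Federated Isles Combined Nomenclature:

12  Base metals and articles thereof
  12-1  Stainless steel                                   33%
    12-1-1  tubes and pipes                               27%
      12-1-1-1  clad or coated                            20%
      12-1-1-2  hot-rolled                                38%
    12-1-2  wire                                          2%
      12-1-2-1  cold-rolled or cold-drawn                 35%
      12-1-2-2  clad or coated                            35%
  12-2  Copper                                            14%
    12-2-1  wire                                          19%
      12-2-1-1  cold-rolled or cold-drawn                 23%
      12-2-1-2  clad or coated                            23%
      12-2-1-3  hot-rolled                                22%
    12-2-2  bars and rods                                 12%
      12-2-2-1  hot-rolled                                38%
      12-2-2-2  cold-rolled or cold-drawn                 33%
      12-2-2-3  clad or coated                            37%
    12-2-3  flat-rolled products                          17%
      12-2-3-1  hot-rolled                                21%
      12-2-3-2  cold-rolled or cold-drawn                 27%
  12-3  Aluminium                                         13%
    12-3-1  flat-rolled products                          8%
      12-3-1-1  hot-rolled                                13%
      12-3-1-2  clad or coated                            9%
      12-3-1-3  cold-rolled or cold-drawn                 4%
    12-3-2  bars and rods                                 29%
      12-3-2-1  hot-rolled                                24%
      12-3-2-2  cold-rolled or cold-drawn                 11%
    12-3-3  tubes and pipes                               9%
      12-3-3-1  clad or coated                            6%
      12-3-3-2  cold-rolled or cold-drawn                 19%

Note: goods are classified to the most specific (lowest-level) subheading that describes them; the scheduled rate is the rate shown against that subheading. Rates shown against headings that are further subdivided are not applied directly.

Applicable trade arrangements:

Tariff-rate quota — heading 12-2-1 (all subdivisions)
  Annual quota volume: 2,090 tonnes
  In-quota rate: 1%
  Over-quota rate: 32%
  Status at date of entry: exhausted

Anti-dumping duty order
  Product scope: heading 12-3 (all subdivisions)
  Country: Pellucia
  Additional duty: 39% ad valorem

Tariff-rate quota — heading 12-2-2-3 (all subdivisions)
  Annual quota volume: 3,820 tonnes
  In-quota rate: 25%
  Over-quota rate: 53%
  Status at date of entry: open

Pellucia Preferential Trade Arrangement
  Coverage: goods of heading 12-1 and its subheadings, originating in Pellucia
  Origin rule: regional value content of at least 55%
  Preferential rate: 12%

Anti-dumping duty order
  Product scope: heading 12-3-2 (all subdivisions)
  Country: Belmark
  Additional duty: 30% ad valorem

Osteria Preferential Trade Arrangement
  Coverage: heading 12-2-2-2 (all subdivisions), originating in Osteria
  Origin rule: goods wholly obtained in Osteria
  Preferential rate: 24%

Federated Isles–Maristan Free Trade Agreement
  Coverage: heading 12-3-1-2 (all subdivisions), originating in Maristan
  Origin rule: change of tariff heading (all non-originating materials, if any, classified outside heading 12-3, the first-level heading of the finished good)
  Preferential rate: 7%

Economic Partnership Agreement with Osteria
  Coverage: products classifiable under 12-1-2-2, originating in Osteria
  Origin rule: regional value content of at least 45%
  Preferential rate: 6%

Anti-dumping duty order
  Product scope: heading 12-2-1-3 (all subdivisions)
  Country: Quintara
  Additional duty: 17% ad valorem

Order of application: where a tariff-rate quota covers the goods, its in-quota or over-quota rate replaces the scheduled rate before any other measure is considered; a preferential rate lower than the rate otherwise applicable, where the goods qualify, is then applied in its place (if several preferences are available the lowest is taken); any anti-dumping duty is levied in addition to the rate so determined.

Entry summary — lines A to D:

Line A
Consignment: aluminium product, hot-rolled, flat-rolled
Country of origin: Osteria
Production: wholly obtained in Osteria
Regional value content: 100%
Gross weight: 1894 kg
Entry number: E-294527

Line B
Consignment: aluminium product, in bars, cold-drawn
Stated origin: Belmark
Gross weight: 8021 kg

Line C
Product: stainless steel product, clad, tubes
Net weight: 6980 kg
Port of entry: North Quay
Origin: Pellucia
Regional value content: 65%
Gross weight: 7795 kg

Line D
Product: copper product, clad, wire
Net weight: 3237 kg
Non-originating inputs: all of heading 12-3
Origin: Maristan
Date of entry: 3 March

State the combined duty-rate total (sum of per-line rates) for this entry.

Line A: aluminium → 12-3; flat-rolled → 12-3-1; hot-rolled → 12-3-1-1. Scheduled 13%. Osteria agreement on 12-2-2-2: 12-3-1-1 not covered; Osteria agreement on 12-1-2-2: 12-3-1-1 not covered. → 13%.
Line B: aluminium → 12-3; in bars → 12-3-2; cold-drawn → 12-3-2-2. Scheduled 11%. anti-dumping (Belmark, 12-3-2): +30%; total 11% + 30% = 41%. → 41%.
Line C: stainless steel → 12-1; tubes → 12-1-1; clad → 12-1-1-1. Scheduled 20%. Pellucia agreement on 12-1: RVC ≥ 55% → 12% available; preferential 12%. → 12%.
Line D: copper → 12-2; wire → 12-2-1; clad → 12-2-1-2. Scheduled 23%. quota on 12-2-1 exhausted → over-quota 32%; Maristan agreement on 12-3-1-2: 12-2-1-2 not covered. → 32%.
Sum: 13% + 41% + 12% + 32% = 98%.

98%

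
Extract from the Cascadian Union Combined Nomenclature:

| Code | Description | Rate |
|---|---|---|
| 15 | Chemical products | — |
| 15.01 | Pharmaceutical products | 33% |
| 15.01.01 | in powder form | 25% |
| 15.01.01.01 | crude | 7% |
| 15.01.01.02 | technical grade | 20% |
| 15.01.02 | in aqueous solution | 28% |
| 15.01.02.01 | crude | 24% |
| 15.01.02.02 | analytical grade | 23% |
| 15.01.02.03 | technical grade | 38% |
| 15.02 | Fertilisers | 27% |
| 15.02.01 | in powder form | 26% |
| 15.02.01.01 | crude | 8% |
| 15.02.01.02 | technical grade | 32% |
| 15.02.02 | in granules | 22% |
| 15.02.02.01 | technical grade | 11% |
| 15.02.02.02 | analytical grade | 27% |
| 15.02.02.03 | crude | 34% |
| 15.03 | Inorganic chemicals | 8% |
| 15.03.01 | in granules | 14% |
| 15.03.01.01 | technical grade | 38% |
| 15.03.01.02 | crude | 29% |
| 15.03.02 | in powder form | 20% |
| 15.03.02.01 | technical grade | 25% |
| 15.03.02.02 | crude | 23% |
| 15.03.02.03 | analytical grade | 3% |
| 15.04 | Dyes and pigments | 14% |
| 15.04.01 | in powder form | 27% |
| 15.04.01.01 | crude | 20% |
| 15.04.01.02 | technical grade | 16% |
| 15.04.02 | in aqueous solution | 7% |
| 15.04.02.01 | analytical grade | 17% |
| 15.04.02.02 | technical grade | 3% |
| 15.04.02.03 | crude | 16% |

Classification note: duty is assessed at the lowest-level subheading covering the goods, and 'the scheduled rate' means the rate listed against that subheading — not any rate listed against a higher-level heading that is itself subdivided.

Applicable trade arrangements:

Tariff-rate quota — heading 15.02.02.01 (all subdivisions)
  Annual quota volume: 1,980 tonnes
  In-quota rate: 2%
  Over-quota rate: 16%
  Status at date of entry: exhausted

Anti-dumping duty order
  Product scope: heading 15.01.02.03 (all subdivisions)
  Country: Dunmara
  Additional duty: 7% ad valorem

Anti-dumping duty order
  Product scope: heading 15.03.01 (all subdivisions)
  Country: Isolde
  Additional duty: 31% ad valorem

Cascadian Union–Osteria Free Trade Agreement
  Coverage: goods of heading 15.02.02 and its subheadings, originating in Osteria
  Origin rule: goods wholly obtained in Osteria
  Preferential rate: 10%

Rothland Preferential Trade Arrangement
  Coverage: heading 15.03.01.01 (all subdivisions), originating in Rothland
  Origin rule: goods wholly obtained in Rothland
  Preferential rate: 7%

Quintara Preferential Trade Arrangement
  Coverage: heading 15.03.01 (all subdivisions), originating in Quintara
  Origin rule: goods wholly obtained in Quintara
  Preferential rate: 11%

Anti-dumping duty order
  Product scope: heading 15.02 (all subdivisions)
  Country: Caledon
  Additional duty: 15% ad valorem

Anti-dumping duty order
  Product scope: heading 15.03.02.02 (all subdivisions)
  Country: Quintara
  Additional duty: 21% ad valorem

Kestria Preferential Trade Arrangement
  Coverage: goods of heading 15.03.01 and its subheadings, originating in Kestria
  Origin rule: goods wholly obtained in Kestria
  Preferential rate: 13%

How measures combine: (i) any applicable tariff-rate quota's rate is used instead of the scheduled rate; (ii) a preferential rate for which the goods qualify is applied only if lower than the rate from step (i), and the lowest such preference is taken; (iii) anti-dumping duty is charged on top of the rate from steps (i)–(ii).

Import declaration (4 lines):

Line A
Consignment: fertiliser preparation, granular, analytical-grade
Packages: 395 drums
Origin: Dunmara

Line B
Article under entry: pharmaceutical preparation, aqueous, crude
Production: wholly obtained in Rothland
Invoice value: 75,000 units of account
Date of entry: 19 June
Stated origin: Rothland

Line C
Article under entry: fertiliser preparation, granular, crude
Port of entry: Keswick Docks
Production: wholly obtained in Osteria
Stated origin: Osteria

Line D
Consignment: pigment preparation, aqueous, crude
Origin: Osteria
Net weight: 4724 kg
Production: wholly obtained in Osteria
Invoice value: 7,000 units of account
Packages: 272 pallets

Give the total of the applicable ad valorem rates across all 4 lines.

Line A: fertiliser → 15.02; granular → 15.02.02; analytical-grade → 15.02.02.02. Scheduled 27%. No special measure applies. → 27%.
Line B: pharmaceutical → 15.01; aqueous → 15.01.02; crude → 15.01.02.01. Scheduled 24%. Rothland agreement on 15.03.01.01: 15.01.02.01 not covered. → 24%.
Line C: fertiliser → 15.02; granular → 15.02.02; crude → 15.02.02.03. Scheduled 34%. Osteria agreement on 15.02.02: wholly obtained → 10% available; preferential 10%. → 10%.
Line D: pigment → 15.04; aqueous → 15.04.02; crude → 15.04.02.03. Scheduled 16%. Osteria agreement on 15.02.02: 15.04.02.03 not covered. → 16%.
Sum: 27% + 24% + 10% + 16% = 77%.

77%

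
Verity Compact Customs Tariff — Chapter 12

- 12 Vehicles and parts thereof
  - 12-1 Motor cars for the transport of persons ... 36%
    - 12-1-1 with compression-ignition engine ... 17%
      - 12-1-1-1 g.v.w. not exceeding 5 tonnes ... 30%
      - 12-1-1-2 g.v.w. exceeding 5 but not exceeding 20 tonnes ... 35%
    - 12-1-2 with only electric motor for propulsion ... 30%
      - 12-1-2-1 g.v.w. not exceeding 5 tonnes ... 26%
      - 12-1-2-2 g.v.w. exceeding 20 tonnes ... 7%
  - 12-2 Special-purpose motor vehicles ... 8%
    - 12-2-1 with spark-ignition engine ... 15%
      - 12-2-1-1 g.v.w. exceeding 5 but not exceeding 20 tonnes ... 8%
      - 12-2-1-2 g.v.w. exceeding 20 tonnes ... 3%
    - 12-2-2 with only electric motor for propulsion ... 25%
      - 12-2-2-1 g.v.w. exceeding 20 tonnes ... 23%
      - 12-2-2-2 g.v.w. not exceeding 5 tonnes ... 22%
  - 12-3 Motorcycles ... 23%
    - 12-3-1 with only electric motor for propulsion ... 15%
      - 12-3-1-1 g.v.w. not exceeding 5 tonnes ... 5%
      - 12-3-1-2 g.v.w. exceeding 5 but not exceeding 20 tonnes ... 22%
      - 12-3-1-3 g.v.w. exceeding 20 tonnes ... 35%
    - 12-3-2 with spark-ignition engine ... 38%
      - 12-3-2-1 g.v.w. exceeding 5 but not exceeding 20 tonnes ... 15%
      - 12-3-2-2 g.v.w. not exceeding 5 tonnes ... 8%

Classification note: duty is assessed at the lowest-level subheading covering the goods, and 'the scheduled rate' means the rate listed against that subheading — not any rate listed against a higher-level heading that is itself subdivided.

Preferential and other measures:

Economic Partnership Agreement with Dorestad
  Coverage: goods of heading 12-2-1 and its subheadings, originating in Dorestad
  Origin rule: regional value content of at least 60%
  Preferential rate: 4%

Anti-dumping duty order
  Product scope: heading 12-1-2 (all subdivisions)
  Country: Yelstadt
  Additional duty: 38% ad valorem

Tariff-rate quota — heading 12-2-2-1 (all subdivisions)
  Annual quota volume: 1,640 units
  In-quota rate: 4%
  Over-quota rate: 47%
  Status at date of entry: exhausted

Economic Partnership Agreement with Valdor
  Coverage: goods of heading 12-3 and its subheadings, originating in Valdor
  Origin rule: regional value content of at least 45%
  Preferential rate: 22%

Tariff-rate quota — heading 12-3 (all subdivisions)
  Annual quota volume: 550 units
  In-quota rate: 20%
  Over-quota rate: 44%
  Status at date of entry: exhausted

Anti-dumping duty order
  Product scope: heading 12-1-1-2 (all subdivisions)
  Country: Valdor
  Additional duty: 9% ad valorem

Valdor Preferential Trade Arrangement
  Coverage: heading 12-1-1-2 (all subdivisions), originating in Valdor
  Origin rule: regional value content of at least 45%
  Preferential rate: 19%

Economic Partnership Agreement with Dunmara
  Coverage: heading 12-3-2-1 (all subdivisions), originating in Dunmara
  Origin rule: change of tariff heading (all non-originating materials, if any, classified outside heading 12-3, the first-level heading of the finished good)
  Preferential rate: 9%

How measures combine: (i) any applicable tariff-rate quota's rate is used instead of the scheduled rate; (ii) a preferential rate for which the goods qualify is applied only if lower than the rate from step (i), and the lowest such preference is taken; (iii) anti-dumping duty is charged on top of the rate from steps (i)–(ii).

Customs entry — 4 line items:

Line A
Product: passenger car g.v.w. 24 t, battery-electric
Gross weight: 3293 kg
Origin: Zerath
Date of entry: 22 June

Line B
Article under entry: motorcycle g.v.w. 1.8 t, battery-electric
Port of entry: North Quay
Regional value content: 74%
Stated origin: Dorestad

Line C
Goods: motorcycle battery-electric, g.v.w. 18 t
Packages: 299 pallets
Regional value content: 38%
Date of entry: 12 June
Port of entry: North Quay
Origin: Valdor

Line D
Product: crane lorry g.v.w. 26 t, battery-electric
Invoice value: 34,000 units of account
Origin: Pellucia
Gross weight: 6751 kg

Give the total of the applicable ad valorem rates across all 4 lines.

Line A: passenger car → 12-1; battery-electric → 12-1-2; g.v.w. 24 t → 12-1-2-2. Scheduled 7%. No special measure applies. → 7%.
Line B: motorcycle → 12-3; battery-electric → 12-3-1; g.v.w. 1.8 t → 12-3-1-1. Scheduled 5%. quota on 12-3 exhausted → over-quota 44%; Dorestad agreement on 12-2-1: 12-3-1-1 not covered. → 44%.
Line C: motorcycle → 12-3; battery-electric → 12-3-1; g.v.w. 18 t → 12-3-1-2. Scheduled 22%. quota on 12-3 exhausted → over-quota 44%; Valdor agreement on 12-3: RVC < 45%; Valdor agreement on 12-1-1-2: 12-3-1-2 not covered. → 44%.
Line D: crane lorry → 12-2; battery-electric → 12-2-2; g.v.w. 26 t → 12-2-2-1. Scheduled 23%. quota on 12-2-2-1 exhausted → over-quota 47%. → 47%.
Sum: 7% + 44% + 44% + 47% = 142%.

142%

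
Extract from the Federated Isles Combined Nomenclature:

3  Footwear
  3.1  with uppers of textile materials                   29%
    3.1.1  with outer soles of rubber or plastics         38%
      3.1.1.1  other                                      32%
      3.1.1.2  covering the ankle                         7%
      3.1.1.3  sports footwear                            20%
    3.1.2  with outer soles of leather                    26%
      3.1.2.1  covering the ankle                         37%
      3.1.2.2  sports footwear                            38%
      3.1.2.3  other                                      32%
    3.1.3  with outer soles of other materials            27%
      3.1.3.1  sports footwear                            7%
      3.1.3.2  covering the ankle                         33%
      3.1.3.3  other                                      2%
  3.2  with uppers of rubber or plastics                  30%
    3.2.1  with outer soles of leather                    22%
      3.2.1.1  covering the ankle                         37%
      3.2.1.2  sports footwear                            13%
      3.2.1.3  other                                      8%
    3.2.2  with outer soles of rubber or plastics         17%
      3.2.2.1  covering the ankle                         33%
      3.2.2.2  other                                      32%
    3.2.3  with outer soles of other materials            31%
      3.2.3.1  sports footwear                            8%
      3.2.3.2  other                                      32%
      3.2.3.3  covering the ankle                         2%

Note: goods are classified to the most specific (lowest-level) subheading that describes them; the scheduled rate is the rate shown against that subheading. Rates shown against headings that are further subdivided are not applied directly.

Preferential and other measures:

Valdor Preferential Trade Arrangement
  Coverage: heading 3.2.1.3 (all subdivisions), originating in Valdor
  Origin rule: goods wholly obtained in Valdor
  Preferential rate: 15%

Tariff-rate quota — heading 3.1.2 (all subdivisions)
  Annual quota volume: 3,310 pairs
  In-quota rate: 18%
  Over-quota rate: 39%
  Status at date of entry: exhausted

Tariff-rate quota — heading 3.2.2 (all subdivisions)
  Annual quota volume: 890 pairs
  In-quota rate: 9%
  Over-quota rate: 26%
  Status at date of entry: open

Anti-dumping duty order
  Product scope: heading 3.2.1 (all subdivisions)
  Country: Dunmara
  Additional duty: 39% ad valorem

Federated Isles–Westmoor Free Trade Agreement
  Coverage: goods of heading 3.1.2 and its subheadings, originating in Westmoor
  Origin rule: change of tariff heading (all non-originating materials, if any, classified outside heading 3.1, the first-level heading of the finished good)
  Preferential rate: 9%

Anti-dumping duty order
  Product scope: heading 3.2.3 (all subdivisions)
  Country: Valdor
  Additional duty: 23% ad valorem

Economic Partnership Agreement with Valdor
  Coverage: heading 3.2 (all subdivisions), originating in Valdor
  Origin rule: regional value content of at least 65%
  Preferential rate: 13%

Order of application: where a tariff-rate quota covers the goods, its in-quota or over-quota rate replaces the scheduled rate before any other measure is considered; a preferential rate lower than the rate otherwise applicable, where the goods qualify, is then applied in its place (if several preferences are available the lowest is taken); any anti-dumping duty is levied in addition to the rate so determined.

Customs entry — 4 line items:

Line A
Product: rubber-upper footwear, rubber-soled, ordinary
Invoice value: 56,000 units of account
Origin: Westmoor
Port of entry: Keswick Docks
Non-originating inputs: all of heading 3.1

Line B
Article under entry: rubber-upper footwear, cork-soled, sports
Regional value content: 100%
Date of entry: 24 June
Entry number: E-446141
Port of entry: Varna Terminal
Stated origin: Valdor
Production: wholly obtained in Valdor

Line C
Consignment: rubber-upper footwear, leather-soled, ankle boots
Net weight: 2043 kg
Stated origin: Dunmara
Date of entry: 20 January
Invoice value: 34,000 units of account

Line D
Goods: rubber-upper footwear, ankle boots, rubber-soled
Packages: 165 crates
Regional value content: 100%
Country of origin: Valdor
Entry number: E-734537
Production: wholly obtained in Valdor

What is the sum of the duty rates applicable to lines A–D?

125%

Line A: rubber-upper → 3.2; rubber-soled → 3.2.2; ordinary → 3.2.2.2. Scheduled 32%. quota on 3.2.2 open → in-quota 9%; Westmoor agreement on 3.1.2: 3.2.2.2 not covered. → 9%.
Line B: rubber-upper → 3.2; cork-soled → 3.2.3; sports → 3.2.3.1. Scheduled 8%. Valdor agreement on 3.2.1.3: 3.2.3.1 not covered; Valdor agreement on 3.2: RVC ≥ 65% → 13% available; preference 13% not lower than 8% → no reduction; anti-dumping (Valdor, 3.2.3): +23%; total 8% + 23% = 31%. → 31%.
Line C: rubber-upper → 3.2; leather-soled → 3.2.1; ankle boots → 3.2.1.1. Scheduled 37%. anti-dumping (Dunmara, 3.2.1): +39%; total 37% + 39% = 76%. → 76%.
Line D: rubber-upper → 3.2; rubber-soled → 3.2.2; ankle boots → 3.2.2.1. Scheduled 33%. quota on 3.2.2 open → in-quota 9%; Valdor agreement on 3.2.1.3: 3.2.2.1 not covered; Valdor agreement on 3.2: RVC ≥ 65% → 13% available; preference 13% not lower than 9% → no reduction. → 9%.
Sum: 9% + 31% + 76% + 9% = 125%.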